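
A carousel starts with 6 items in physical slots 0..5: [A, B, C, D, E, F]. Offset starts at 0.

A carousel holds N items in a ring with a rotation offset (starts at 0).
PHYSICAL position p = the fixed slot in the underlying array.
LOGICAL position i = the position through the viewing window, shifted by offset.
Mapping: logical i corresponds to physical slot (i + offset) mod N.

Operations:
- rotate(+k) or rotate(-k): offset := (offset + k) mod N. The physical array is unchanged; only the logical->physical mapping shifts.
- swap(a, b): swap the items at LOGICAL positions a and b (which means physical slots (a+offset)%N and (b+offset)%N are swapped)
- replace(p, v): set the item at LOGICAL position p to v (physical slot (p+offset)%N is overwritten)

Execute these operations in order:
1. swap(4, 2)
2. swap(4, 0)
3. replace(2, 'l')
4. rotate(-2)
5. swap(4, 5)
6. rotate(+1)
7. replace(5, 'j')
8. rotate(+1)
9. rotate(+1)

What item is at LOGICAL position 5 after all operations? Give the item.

After op 1 (swap(4, 2)): offset=0, physical=[A,B,E,D,C,F], logical=[A,B,E,D,C,F]
After op 2 (swap(4, 0)): offset=0, physical=[C,B,E,D,A,F], logical=[C,B,E,D,A,F]
After op 3 (replace(2, 'l')): offset=0, physical=[C,B,l,D,A,F], logical=[C,B,l,D,A,F]
After op 4 (rotate(-2)): offset=4, physical=[C,B,l,D,A,F], logical=[A,F,C,B,l,D]
After op 5 (swap(4, 5)): offset=4, physical=[C,B,D,l,A,F], logical=[A,F,C,B,D,l]
After op 6 (rotate(+1)): offset=5, physical=[C,B,D,l,A,F], logical=[F,C,B,D,l,A]
After op 7 (replace(5, 'j')): offset=5, physical=[C,B,D,l,j,F], logical=[F,C,B,D,l,j]
After op 8 (rotate(+1)): offset=0, physical=[C,B,D,l,j,F], logical=[C,B,D,l,j,F]
After op 9 (rotate(+1)): offset=1, physical=[C,B,D,l,j,F], logical=[B,D,l,j,F,C]

Answer: C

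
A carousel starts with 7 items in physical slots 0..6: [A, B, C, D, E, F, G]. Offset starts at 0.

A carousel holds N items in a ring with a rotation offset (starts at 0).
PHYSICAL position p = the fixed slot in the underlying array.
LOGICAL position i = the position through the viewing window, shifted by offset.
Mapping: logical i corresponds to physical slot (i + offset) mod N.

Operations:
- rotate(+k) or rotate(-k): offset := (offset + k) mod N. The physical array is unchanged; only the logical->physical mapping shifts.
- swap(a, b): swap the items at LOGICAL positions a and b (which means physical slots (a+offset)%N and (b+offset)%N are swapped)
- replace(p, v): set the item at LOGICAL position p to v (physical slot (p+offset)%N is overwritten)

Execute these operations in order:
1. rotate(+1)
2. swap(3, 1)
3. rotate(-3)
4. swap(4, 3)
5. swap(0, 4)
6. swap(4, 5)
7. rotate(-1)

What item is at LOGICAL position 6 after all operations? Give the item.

Answer: F

Derivation:
After op 1 (rotate(+1)): offset=1, physical=[A,B,C,D,E,F,G], logical=[B,C,D,E,F,G,A]
After op 2 (swap(3, 1)): offset=1, physical=[A,B,E,D,C,F,G], logical=[B,E,D,C,F,G,A]
After op 3 (rotate(-3)): offset=5, physical=[A,B,E,D,C,F,G], logical=[F,G,A,B,E,D,C]
After op 4 (swap(4, 3)): offset=5, physical=[A,E,B,D,C,F,G], logical=[F,G,A,E,B,D,C]
After op 5 (swap(0, 4)): offset=5, physical=[A,E,F,D,C,B,G], logical=[B,G,A,E,F,D,C]
After op 6 (swap(4, 5)): offset=5, physical=[A,E,D,F,C,B,G], logical=[B,G,A,E,D,F,C]
After op 7 (rotate(-1)): offset=4, physical=[A,E,D,F,C,B,G], logical=[C,B,G,A,E,D,F]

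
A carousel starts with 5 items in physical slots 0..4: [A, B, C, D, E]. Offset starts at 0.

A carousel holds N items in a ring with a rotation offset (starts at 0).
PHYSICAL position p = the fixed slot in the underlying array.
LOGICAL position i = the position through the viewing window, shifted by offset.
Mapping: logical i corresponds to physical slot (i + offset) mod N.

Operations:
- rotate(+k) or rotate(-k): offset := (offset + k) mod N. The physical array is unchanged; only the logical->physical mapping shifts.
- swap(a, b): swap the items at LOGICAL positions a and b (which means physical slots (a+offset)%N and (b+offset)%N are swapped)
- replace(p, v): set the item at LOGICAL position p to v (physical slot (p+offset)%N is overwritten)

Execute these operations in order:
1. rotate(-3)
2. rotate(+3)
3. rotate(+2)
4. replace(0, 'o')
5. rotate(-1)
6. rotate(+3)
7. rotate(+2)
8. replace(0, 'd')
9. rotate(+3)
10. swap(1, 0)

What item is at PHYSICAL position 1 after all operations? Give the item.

After op 1 (rotate(-3)): offset=2, physical=[A,B,C,D,E], logical=[C,D,E,A,B]
After op 2 (rotate(+3)): offset=0, physical=[A,B,C,D,E], logical=[A,B,C,D,E]
After op 3 (rotate(+2)): offset=2, physical=[A,B,C,D,E], logical=[C,D,E,A,B]
After op 4 (replace(0, 'o')): offset=2, physical=[A,B,o,D,E], logical=[o,D,E,A,B]
After op 5 (rotate(-1)): offset=1, physical=[A,B,o,D,E], logical=[B,o,D,E,A]
After op 6 (rotate(+3)): offset=4, physical=[A,B,o,D,E], logical=[E,A,B,o,D]
After op 7 (rotate(+2)): offset=1, physical=[A,B,o,D,E], logical=[B,o,D,E,A]
After op 8 (replace(0, 'd')): offset=1, physical=[A,d,o,D,E], logical=[d,o,D,E,A]
After op 9 (rotate(+3)): offset=4, physical=[A,d,o,D,E], logical=[E,A,d,o,D]
After op 10 (swap(1, 0)): offset=4, physical=[E,d,o,D,A], logical=[A,E,d,o,D]

Answer: d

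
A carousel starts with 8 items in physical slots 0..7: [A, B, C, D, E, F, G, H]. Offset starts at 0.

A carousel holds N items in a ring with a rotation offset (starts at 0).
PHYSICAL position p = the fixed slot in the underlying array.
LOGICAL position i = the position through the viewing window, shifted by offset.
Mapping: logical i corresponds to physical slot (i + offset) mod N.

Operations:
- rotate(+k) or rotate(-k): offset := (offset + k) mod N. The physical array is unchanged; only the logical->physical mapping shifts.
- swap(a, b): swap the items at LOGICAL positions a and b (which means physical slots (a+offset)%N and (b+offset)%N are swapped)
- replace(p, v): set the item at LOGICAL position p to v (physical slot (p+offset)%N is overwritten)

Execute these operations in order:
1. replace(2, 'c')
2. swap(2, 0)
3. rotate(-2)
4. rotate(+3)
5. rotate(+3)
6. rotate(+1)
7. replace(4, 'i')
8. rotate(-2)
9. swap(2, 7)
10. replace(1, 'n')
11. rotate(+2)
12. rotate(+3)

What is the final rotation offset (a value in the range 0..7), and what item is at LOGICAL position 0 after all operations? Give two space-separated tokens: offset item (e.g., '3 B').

After op 1 (replace(2, 'c')): offset=0, physical=[A,B,c,D,E,F,G,H], logical=[A,B,c,D,E,F,G,H]
After op 2 (swap(2, 0)): offset=0, physical=[c,B,A,D,E,F,G,H], logical=[c,B,A,D,E,F,G,H]
After op 3 (rotate(-2)): offset=6, physical=[c,B,A,D,E,F,G,H], logical=[G,H,c,B,A,D,E,F]
After op 4 (rotate(+3)): offset=1, physical=[c,B,A,D,E,F,G,H], logical=[B,A,D,E,F,G,H,c]
After op 5 (rotate(+3)): offset=4, physical=[c,B,A,D,E,F,G,H], logical=[E,F,G,H,c,B,A,D]
After op 6 (rotate(+1)): offset=5, physical=[c,B,A,D,E,F,G,H], logical=[F,G,H,c,B,A,D,E]
After op 7 (replace(4, 'i')): offset=5, physical=[c,i,A,D,E,F,G,H], logical=[F,G,H,c,i,A,D,E]
After op 8 (rotate(-2)): offset=3, physical=[c,i,A,D,E,F,G,H], logical=[D,E,F,G,H,c,i,A]
After op 9 (swap(2, 7)): offset=3, physical=[c,i,F,D,E,A,G,H], logical=[D,E,A,G,H,c,i,F]
After op 10 (replace(1, 'n')): offset=3, physical=[c,i,F,D,n,A,G,H], logical=[D,n,A,G,H,c,i,F]
After op 11 (rotate(+2)): offset=5, physical=[c,i,F,D,n,A,G,H], logical=[A,G,H,c,i,F,D,n]
After op 12 (rotate(+3)): offset=0, physical=[c,i,F,D,n,A,G,H], logical=[c,i,F,D,n,A,G,H]

Answer: 0 c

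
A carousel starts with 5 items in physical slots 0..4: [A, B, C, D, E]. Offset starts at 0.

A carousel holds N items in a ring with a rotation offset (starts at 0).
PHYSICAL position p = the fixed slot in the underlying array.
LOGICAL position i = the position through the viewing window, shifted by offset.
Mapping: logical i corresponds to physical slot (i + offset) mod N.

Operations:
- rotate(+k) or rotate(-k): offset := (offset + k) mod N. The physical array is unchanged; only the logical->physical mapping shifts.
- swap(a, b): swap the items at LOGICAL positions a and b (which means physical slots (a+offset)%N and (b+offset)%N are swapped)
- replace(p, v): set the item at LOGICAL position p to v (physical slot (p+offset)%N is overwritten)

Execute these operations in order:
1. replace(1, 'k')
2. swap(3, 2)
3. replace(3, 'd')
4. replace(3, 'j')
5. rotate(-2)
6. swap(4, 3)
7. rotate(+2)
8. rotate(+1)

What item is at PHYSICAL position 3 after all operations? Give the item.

After op 1 (replace(1, 'k')): offset=0, physical=[A,k,C,D,E], logical=[A,k,C,D,E]
After op 2 (swap(3, 2)): offset=0, physical=[A,k,D,C,E], logical=[A,k,D,C,E]
After op 3 (replace(3, 'd')): offset=0, physical=[A,k,D,d,E], logical=[A,k,D,d,E]
After op 4 (replace(3, 'j')): offset=0, physical=[A,k,D,j,E], logical=[A,k,D,j,E]
After op 5 (rotate(-2)): offset=3, physical=[A,k,D,j,E], logical=[j,E,A,k,D]
After op 6 (swap(4, 3)): offset=3, physical=[A,D,k,j,E], logical=[j,E,A,D,k]
After op 7 (rotate(+2)): offset=0, physical=[A,D,k,j,E], logical=[A,D,k,j,E]
After op 8 (rotate(+1)): offset=1, physical=[A,D,k,j,E], logical=[D,k,j,E,A]

Answer: j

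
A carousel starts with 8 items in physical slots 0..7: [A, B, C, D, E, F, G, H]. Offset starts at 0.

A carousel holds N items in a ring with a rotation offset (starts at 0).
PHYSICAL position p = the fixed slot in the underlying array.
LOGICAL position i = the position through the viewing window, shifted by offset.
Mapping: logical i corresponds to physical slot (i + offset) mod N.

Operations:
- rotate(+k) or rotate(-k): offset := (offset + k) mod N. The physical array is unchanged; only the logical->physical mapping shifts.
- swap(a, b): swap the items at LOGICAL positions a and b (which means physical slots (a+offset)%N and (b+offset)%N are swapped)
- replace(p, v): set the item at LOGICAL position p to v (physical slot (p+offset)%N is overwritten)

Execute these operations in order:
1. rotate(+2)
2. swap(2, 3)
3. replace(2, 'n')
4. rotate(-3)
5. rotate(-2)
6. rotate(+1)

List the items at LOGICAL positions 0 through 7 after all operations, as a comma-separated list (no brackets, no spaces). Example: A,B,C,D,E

After op 1 (rotate(+2)): offset=2, physical=[A,B,C,D,E,F,G,H], logical=[C,D,E,F,G,H,A,B]
After op 2 (swap(2, 3)): offset=2, physical=[A,B,C,D,F,E,G,H], logical=[C,D,F,E,G,H,A,B]
After op 3 (replace(2, 'n')): offset=2, physical=[A,B,C,D,n,E,G,H], logical=[C,D,n,E,G,H,A,B]
After op 4 (rotate(-3)): offset=7, physical=[A,B,C,D,n,E,G,H], logical=[H,A,B,C,D,n,E,G]
After op 5 (rotate(-2)): offset=5, physical=[A,B,C,D,n,E,G,H], logical=[E,G,H,A,B,C,D,n]
After op 6 (rotate(+1)): offset=6, physical=[A,B,C,D,n,E,G,H], logical=[G,H,A,B,C,D,n,E]

Answer: G,H,A,B,C,D,n,E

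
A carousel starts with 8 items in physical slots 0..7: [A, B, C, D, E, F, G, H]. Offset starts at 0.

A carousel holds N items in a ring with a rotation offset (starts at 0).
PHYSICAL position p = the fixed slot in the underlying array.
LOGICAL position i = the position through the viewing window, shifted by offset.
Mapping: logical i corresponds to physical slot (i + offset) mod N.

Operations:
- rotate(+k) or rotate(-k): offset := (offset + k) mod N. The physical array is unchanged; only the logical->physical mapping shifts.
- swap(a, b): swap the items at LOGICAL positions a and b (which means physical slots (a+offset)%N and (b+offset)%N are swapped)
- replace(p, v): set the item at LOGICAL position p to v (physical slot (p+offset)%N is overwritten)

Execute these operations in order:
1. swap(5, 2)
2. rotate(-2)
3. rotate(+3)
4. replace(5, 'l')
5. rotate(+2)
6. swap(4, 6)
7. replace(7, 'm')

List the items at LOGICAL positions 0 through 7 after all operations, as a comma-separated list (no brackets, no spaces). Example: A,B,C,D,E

After op 1 (swap(5, 2)): offset=0, physical=[A,B,F,D,E,C,G,H], logical=[A,B,F,D,E,C,G,H]
After op 2 (rotate(-2)): offset=6, physical=[A,B,F,D,E,C,G,H], logical=[G,H,A,B,F,D,E,C]
After op 3 (rotate(+3)): offset=1, physical=[A,B,F,D,E,C,G,H], logical=[B,F,D,E,C,G,H,A]
After op 4 (replace(5, 'l')): offset=1, physical=[A,B,F,D,E,C,l,H], logical=[B,F,D,E,C,l,H,A]
After op 5 (rotate(+2)): offset=3, physical=[A,B,F,D,E,C,l,H], logical=[D,E,C,l,H,A,B,F]
After op 6 (swap(4, 6)): offset=3, physical=[A,H,F,D,E,C,l,B], logical=[D,E,C,l,B,A,H,F]
After op 7 (replace(7, 'm')): offset=3, physical=[A,H,m,D,E,C,l,B], logical=[D,E,C,l,B,A,H,m]

Answer: D,E,C,l,B,A,H,m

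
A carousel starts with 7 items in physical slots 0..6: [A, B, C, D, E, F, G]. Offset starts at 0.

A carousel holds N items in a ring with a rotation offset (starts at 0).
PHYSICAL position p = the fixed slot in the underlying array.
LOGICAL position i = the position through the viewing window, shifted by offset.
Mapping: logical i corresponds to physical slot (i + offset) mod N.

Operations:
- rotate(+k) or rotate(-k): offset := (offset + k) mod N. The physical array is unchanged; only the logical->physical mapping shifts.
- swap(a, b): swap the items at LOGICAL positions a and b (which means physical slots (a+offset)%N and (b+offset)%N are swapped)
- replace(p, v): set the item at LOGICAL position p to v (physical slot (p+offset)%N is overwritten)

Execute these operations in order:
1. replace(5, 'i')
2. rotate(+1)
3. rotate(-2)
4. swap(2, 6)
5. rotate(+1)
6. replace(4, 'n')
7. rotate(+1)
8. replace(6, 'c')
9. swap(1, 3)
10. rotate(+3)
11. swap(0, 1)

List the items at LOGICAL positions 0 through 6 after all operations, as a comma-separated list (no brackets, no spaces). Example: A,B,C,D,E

After op 1 (replace(5, 'i')): offset=0, physical=[A,B,C,D,E,i,G], logical=[A,B,C,D,E,i,G]
After op 2 (rotate(+1)): offset=1, physical=[A,B,C,D,E,i,G], logical=[B,C,D,E,i,G,A]
After op 3 (rotate(-2)): offset=6, physical=[A,B,C,D,E,i,G], logical=[G,A,B,C,D,E,i]
After op 4 (swap(2, 6)): offset=6, physical=[A,i,C,D,E,B,G], logical=[G,A,i,C,D,E,B]
After op 5 (rotate(+1)): offset=0, physical=[A,i,C,D,E,B,G], logical=[A,i,C,D,E,B,G]
After op 6 (replace(4, 'n')): offset=0, physical=[A,i,C,D,n,B,G], logical=[A,i,C,D,n,B,G]
After op 7 (rotate(+1)): offset=1, physical=[A,i,C,D,n,B,G], logical=[i,C,D,n,B,G,A]
After op 8 (replace(6, 'c')): offset=1, physical=[c,i,C,D,n,B,G], logical=[i,C,D,n,B,G,c]
After op 9 (swap(1, 3)): offset=1, physical=[c,i,n,D,C,B,G], logical=[i,n,D,C,B,G,c]
After op 10 (rotate(+3)): offset=4, physical=[c,i,n,D,C,B,G], logical=[C,B,G,c,i,n,D]
After op 11 (swap(0, 1)): offset=4, physical=[c,i,n,D,B,C,G], logical=[B,C,G,c,i,n,D]

Answer: B,C,G,c,i,n,D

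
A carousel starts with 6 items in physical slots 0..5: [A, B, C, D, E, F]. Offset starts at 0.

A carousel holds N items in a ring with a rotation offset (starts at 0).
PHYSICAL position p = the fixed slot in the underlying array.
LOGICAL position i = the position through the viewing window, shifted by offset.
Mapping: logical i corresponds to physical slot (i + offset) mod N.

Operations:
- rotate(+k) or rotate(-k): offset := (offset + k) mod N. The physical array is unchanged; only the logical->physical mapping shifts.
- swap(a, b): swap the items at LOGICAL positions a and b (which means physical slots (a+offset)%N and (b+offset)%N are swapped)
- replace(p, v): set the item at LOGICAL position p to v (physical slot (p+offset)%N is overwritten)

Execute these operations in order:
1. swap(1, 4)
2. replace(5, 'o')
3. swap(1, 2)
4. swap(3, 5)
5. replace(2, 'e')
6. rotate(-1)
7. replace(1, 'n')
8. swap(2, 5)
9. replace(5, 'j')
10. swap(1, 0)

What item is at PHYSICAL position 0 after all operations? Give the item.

After op 1 (swap(1, 4)): offset=0, physical=[A,E,C,D,B,F], logical=[A,E,C,D,B,F]
After op 2 (replace(5, 'o')): offset=0, physical=[A,E,C,D,B,o], logical=[A,E,C,D,B,o]
After op 3 (swap(1, 2)): offset=0, physical=[A,C,E,D,B,o], logical=[A,C,E,D,B,o]
After op 4 (swap(3, 5)): offset=0, physical=[A,C,E,o,B,D], logical=[A,C,E,o,B,D]
After op 5 (replace(2, 'e')): offset=0, physical=[A,C,e,o,B,D], logical=[A,C,e,o,B,D]
After op 6 (rotate(-1)): offset=5, physical=[A,C,e,o,B,D], logical=[D,A,C,e,o,B]
After op 7 (replace(1, 'n')): offset=5, physical=[n,C,e,o,B,D], logical=[D,n,C,e,o,B]
After op 8 (swap(2, 5)): offset=5, physical=[n,B,e,o,C,D], logical=[D,n,B,e,o,C]
After op 9 (replace(5, 'j')): offset=5, physical=[n,B,e,o,j,D], logical=[D,n,B,e,o,j]
After op 10 (swap(1, 0)): offset=5, physical=[D,B,e,o,j,n], logical=[n,D,B,e,o,j]

Answer: D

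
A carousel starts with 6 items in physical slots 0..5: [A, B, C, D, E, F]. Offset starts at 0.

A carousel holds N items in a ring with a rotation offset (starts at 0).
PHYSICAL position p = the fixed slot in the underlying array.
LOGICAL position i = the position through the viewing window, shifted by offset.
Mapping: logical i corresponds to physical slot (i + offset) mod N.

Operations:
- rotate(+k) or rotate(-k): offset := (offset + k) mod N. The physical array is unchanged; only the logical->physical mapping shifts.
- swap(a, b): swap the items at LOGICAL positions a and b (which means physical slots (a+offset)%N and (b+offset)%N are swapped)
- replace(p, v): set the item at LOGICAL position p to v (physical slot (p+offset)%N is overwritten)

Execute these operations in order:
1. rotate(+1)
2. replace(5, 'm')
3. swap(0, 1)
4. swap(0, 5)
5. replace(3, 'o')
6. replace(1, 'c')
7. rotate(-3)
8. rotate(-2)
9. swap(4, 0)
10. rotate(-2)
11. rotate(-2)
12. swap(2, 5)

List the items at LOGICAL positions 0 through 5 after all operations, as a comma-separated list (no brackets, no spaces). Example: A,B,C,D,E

After op 1 (rotate(+1)): offset=1, physical=[A,B,C,D,E,F], logical=[B,C,D,E,F,A]
After op 2 (replace(5, 'm')): offset=1, physical=[m,B,C,D,E,F], logical=[B,C,D,E,F,m]
After op 3 (swap(0, 1)): offset=1, physical=[m,C,B,D,E,F], logical=[C,B,D,E,F,m]
After op 4 (swap(0, 5)): offset=1, physical=[C,m,B,D,E,F], logical=[m,B,D,E,F,C]
After op 5 (replace(3, 'o')): offset=1, physical=[C,m,B,D,o,F], logical=[m,B,D,o,F,C]
After op 6 (replace(1, 'c')): offset=1, physical=[C,m,c,D,o,F], logical=[m,c,D,o,F,C]
After op 7 (rotate(-3)): offset=4, physical=[C,m,c,D,o,F], logical=[o,F,C,m,c,D]
After op 8 (rotate(-2)): offset=2, physical=[C,m,c,D,o,F], logical=[c,D,o,F,C,m]
After op 9 (swap(4, 0)): offset=2, physical=[c,m,C,D,o,F], logical=[C,D,o,F,c,m]
After op 10 (rotate(-2)): offset=0, physical=[c,m,C,D,o,F], logical=[c,m,C,D,o,F]
After op 11 (rotate(-2)): offset=4, physical=[c,m,C,D,o,F], logical=[o,F,c,m,C,D]
After op 12 (swap(2, 5)): offset=4, physical=[D,m,C,c,o,F], logical=[o,F,D,m,C,c]

Answer: o,F,D,m,C,c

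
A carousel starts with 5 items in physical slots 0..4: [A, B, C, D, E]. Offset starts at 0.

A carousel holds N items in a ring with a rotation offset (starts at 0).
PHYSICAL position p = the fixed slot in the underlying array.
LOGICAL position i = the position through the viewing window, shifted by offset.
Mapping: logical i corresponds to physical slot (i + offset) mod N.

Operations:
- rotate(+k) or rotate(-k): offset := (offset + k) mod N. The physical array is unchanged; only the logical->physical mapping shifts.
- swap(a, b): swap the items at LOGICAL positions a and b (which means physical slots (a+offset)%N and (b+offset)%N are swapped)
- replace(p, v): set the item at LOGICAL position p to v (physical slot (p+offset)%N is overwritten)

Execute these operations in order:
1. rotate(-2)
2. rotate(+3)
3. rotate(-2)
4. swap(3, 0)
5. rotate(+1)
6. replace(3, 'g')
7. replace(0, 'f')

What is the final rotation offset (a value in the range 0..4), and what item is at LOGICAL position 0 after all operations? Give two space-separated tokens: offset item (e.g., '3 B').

Answer: 0 f

Derivation:
After op 1 (rotate(-2)): offset=3, physical=[A,B,C,D,E], logical=[D,E,A,B,C]
After op 2 (rotate(+3)): offset=1, physical=[A,B,C,D,E], logical=[B,C,D,E,A]
After op 3 (rotate(-2)): offset=4, physical=[A,B,C,D,E], logical=[E,A,B,C,D]
After op 4 (swap(3, 0)): offset=4, physical=[A,B,E,D,C], logical=[C,A,B,E,D]
After op 5 (rotate(+1)): offset=0, physical=[A,B,E,D,C], logical=[A,B,E,D,C]
After op 6 (replace(3, 'g')): offset=0, physical=[A,B,E,g,C], logical=[A,B,E,g,C]
After op 7 (replace(0, 'f')): offset=0, physical=[f,B,E,g,C], logical=[f,B,E,g,C]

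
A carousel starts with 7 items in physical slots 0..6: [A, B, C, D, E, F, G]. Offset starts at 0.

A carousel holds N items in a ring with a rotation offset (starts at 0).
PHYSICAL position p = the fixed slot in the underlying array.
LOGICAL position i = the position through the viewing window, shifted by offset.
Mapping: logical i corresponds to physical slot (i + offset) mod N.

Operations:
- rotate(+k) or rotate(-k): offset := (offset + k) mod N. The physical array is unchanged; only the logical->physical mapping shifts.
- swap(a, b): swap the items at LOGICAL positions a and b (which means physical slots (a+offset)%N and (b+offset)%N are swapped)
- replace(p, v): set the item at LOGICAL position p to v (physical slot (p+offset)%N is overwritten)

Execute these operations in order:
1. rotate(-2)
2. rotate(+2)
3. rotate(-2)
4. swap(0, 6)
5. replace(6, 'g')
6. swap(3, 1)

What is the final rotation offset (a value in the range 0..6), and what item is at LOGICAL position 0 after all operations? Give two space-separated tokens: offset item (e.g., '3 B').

After op 1 (rotate(-2)): offset=5, physical=[A,B,C,D,E,F,G], logical=[F,G,A,B,C,D,E]
After op 2 (rotate(+2)): offset=0, physical=[A,B,C,D,E,F,G], logical=[A,B,C,D,E,F,G]
After op 3 (rotate(-2)): offset=5, physical=[A,B,C,D,E,F,G], logical=[F,G,A,B,C,D,E]
After op 4 (swap(0, 6)): offset=5, physical=[A,B,C,D,F,E,G], logical=[E,G,A,B,C,D,F]
After op 5 (replace(6, 'g')): offset=5, physical=[A,B,C,D,g,E,G], logical=[E,G,A,B,C,D,g]
After op 6 (swap(3, 1)): offset=5, physical=[A,G,C,D,g,E,B], logical=[E,B,A,G,C,D,g]

Answer: 5 E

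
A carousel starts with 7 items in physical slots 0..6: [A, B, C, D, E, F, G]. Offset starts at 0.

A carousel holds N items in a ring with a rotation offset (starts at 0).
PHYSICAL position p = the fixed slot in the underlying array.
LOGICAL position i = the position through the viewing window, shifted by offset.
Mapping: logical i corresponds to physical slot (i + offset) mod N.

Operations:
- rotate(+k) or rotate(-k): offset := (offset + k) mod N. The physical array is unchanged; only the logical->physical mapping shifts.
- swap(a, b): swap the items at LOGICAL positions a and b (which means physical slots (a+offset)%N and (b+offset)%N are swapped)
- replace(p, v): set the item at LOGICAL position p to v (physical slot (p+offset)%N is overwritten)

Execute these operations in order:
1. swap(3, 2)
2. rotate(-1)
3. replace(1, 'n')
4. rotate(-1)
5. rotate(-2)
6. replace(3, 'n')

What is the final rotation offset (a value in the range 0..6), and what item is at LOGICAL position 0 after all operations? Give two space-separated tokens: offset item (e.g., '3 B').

Answer: 3 C

Derivation:
After op 1 (swap(3, 2)): offset=0, physical=[A,B,D,C,E,F,G], logical=[A,B,D,C,E,F,G]
After op 2 (rotate(-1)): offset=6, physical=[A,B,D,C,E,F,G], logical=[G,A,B,D,C,E,F]
After op 3 (replace(1, 'n')): offset=6, physical=[n,B,D,C,E,F,G], logical=[G,n,B,D,C,E,F]
After op 4 (rotate(-1)): offset=5, physical=[n,B,D,C,E,F,G], logical=[F,G,n,B,D,C,E]
After op 5 (rotate(-2)): offset=3, physical=[n,B,D,C,E,F,G], logical=[C,E,F,G,n,B,D]
After op 6 (replace(3, 'n')): offset=3, physical=[n,B,D,C,E,F,n], logical=[C,E,F,n,n,B,D]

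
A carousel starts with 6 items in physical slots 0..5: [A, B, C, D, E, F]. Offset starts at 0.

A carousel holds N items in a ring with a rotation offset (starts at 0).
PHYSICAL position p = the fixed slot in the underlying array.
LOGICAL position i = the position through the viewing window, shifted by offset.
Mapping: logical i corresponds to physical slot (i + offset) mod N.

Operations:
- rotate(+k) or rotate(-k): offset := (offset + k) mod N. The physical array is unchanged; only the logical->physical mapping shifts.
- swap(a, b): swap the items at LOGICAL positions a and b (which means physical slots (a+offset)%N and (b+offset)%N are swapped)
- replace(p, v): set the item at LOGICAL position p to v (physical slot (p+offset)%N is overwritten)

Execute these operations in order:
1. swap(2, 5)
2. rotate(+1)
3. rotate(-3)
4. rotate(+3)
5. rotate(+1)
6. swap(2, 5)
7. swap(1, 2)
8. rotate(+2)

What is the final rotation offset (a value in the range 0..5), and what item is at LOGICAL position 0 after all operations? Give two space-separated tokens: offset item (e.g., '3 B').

Answer: 4 D

Derivation:
After op 1 (swap(2, 5)): offset=0, physical=[A,B,F,D,E,C], logical=[A,B,F,D,E,C]
After op 2 (rotate(+1)): offset=1, physical=[A,B,F,D,E,C], logical=[B,F,D,E,C,A]
After op 3 (rotate(-3)): offset=4, physical=[A,B,F,D,E,C], logical=[E,C,A,B,F,D]
After op 4 (rotate(+3)): offset=1, physical=[A,B,F,D,E,C], logical=[B,F,D,E,C,A]
After op 5 (rotate(+1)): offset=2, physical=[A,B,F,D,E,C], logical=[F,D,E,C,A,B]
After op 6 (swap(2, 5)): offset=2, physical=[A,E,F,D,B,C], logical=[F,D,B,C,A,E]
After op 7 (swap(1, 2)): offset=2, physical=[A,E,F,B,D,C], logical=[F,B,D,C,A,E]
After op 8 (rotate(+2)): offset=4, physical=[A,E,F,B,D,C], logical=[D,C,A,E,F,B]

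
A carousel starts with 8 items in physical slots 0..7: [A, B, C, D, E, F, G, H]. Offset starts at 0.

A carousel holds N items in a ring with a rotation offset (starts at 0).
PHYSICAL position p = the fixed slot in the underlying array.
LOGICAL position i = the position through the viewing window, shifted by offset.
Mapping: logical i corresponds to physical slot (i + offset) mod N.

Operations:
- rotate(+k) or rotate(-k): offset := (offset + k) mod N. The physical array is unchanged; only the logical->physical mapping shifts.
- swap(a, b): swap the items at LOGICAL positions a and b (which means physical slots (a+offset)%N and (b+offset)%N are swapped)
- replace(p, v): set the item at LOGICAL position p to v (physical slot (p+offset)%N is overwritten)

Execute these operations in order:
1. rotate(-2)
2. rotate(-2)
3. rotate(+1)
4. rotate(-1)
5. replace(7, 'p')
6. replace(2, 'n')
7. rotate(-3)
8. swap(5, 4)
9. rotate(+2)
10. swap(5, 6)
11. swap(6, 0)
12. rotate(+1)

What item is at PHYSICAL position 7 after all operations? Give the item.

After op 1 (rotate(-2)): offset=6, physical=[A,B,C,D,E,F,G,H], logical=[G,H,A,B,C,D,E,F]
After op 2 (rotate(-2)): offset=4, physical=[A,B,C,D,E,F,G,H], logical=[E,F,G,H,A,B,C,D]
After op 3 (rotate(+1)): offset=5, physical=[A,B,C,D,E,F,G,H], logical=[F,G,H,A,B,C,D,E]
After op 4 (rotate(-1)): offset=4, physical=[A,B,C,D,E,F,G,H], logical=[E,F,G,H,A,B,C,D]
After op 5 (replace(7, 'p')): offset=4, physical=[A,B,C,p,E,F,G,H], logical=[E,F,G,H,A,B,C,p]
After op 6 (replace(2, 'n')): offset=4, physical=[A,B,C,p,E,F,n,H], logical=[E,F,n,H,A,B,C,p]
After op 7 (rotate(-3)): offset=1, physical=[A,B,C,p,E,F,n,H], logical=[B,C,p,E,F,n,H,A]
After op 8 (swap(5, 4)): offset=1, physical=[A,B,C,p,E,n,F,H], logical=[B,C,p,E,n,F,H,A]
After op 9 (rotate(+2)): offset=3, physical=[A,B,C,p,E,n,F,H], logical=[p,E,n,F,H,A,B,C]
After op 10 (swap(5, 6)): offset=3, physical=[B,A,C,p,E,n,F,H], logical=[p,E,n,F,H,B,A,C]
After op 11 (swap(6, 0)): offset=3, physical=[B,p,C,A,E,n,F,H], logical=[A,E,n,F,H,B,p,C]
After op 12 (rotate(+1)): offset=4, physical=[B,p,C,A,E,n,F,H], logical=[E,n,F,H,B,p,C,A]

Answer: H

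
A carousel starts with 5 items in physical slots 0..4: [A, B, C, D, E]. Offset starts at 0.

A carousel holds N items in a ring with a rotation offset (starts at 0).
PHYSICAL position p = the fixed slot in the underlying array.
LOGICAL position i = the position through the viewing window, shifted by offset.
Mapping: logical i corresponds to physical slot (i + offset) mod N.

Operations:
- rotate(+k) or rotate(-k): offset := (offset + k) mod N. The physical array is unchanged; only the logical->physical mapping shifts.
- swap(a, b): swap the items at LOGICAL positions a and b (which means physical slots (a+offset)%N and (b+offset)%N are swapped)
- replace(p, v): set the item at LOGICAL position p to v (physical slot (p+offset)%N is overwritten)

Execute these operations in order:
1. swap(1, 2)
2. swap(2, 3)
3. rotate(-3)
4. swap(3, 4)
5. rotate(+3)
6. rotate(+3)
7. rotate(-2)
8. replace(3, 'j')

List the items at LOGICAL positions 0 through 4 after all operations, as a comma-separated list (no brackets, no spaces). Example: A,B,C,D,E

Answer: A,D,B,j,C

Derivation:
After op 1 (swap(1, 2)): offset=0, physical=[A,C,B,D,E], logical=[A,C,B,D,E]
After op 2 (swap(2, 3)): offset=0, physical=[A,C,D,B,E], logical=[A,C,D,B,E]
After op 3 (rotate(-3)): offset=2, physical=[A,C,D,B,E], logical=[D,B,E,A,C]
After op 4 (swap(3, 4)): offset=2, physical=[C,A,D,B,E], logical=[D,B,E,C,A]
After op 5 (rotate(+3)): offset=0, physical=[C,A,D,B,E], logical=[C,A,D,B,E]
After op 6 (rotate(+3)): offset=3, physical=[C,A,D,B,E], logical=[B,E,C,A,D]
After op 7 (rotate(-2)): offset=1, physical=[C,A,D,B,E], logical=[A,D,B,E,C]
After op 8 (replace(3, 'j')): offset=1, physical=[C,A,D,B,j], logical=[A,D,B,j,C]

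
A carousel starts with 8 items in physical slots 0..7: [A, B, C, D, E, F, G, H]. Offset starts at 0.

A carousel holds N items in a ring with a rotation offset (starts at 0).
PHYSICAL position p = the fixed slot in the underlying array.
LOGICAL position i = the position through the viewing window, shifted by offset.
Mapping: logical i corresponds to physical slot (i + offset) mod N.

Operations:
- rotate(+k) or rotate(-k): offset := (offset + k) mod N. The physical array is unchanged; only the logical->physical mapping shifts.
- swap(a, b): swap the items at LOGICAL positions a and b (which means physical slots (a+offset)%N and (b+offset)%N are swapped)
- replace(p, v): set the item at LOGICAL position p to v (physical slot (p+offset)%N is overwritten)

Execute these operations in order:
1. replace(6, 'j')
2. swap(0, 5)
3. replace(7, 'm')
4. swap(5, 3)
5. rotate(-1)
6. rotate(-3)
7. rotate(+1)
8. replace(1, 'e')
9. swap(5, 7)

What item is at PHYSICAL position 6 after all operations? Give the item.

Answer: e

Derivation:
After op 1 (replace(6, 'j')): offset=0, physical=[A,B,C,D,E,F,j,H], logical=[A,B,C,D,E,F,j,H]
After op 2 (swap(0, 5)): offset=0, physical=[F,B,C,D,E,A,j,H], logical=[F,B,C,D,E,A,j,H]
After op 3 (replace(7, 'm')): offset=0, physical=[F,B,C,D,E,A,j,m], logical=[F,B,C,D,E,A,j,m]
After op 4 (swap(5, 3)): offset=0, physical=[F,B,C,A,E,D,j,m], logical=[F,B,C,A,E,D,j,m]
After op 5 (rotate(-1)): offset=7, physical=[F,B,C,A,E,D,j,m], logical=[m,F,B,C,A,E,D,j]
After op 6 (rotate(-3)): offset=4, physical=[F,B,C,A,E,D,j,m], logical=[E,D,j,m,F,B,C,A]
After op 7 (rotate(+1)): offset=5, physical=[F,B,C,A,E,D,j,m], logical=[D,j,m,F,B,C,A,E]
After op 8 (replace(1, 'e')): offset=5, physical=[F,B,C,A,E,D,e,m], logical=[D,e,m,F,B,C,A,E]
After op 9 (swap(5, 7)): offset=5, physical=[F,B,E,A,C,D,e,m], logical=[D,e,m,F,B,E,A,C]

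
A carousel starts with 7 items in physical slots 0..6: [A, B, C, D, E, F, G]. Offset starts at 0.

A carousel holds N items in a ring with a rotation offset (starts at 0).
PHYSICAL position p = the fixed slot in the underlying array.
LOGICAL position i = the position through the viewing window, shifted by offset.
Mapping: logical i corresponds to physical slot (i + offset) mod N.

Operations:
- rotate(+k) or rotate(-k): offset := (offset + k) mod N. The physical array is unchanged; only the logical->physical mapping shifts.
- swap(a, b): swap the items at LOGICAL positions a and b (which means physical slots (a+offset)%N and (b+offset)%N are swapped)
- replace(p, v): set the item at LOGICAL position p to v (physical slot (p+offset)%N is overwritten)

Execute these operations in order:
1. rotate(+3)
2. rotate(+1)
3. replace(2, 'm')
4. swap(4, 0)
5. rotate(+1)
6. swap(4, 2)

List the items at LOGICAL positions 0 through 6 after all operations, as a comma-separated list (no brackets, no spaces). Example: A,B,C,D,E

After op 1 (rotate(+3)): offset=3, physical=[A,B,C,D,E,F,G], logical=[D,E,F,G,A,B,C]
After op 2 (rotate(+1)): offset=4, physical=[A,B,C,D,E,F,G], logical=[E,F,G,A,B,C,D]
After op 3 (replace(2, 'm')): offset=4, physical=[A,B,C,D,E,F,m], logical=[E,F,m,A,B,C,D]
After op 4 (swap(4, 0)): offset=4, physical=[A,E,C,D,B,F,m], logical=[B,F,m,A,E,C,D]
After op 5 (rotate(+1)): offset=5, physical=[A,E,C,D,B,F,m], logical=[F,m,A,E,C,D,B]
After op 6 (swap(4, 2)): offset=5, physical=[C,E,A,D,B,F,m], logical=[F,m,C,E,A,D,B]

Answer: F,m,C,E,A,D,B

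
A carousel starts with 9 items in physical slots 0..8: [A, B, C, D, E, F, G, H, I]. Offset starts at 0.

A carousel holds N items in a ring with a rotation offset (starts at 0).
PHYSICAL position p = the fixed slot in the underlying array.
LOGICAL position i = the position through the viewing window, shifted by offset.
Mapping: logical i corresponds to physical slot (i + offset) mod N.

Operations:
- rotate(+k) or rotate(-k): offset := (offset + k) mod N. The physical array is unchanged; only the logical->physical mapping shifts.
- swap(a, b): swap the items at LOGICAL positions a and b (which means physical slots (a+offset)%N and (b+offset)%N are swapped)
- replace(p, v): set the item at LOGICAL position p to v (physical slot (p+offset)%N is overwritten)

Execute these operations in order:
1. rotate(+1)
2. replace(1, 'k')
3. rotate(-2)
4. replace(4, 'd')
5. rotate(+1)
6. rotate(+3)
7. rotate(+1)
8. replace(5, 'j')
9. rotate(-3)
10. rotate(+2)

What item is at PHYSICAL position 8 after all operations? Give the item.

After op 1 (rotate(+1)): offset=1, physical=[A,B,C,D,E,F,G,H,I], logical=[B,C,D,E,F,G,H,I,A]
After op 2 (replace(1, 'k')): offset=1, physical=[A,B,k,D,E,F,G,H,I], logical=[B,k,D,E,F,G,H,I,A]
After op 3 (rotate(-2)): offset=8, physical=[A,B,k,D,E,F,G,H,I], logical=[I,A,B,k,D,E,F,G,H]
After op 4 (replace(4, 'd')): offset=8, physical=[A,B,k,d,E,F,G,H,I], logical=[I,A,B,k,d,E,F,G,H]
After op 5 (rotate(+1)): offset=0, physical=[A,B,k,d,E,F,G,H,I], logical=[A,B,k,d,E,F,G,H,I]
After op 6 (rotate(+3)): offset=3, physical=[A,B,k,d,E,F,G,H,I], logical=[d,E,F,G,H,I,A,B,k]
After op 7 (rotate(+1)): offset=4, physical=[A,B,k,d,E,F,G,H,I], logical=[E,F,G,H,I,A,B,k,d]
After op 8 (replace(5, 'j')): offset=4, physical=[j,B,k,d,E,F,G,H,I], logical=[E,F,G,H,I,j,B,k,d]
After op 9 (rotate(-3)): offset=1, physical=[j,B,k,d,E,F,G,H,I], logical=[B,k,d,E,F,G,H,I,j]
After op 10 (rotate(+2)): offset=3, physical=[j,B,k,d,E,F,G,H,I], logical=[d,E,F,G,H,I,j,B,k]

Answer: I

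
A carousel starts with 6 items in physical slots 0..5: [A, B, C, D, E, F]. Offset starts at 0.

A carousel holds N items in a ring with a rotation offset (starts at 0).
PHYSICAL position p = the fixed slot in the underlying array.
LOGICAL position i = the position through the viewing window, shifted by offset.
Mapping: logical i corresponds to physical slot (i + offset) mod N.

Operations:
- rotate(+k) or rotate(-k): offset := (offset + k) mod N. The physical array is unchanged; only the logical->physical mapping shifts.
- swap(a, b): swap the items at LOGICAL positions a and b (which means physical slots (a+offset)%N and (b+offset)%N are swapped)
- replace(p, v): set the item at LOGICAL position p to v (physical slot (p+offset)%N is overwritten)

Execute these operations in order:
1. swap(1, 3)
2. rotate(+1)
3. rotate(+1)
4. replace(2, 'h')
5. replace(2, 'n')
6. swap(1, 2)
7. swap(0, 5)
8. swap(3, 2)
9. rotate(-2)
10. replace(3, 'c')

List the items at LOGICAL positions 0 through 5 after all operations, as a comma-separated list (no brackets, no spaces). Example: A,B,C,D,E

Answer: A,C,D,c,F,B

Derivation:
After op 1 (swap(1, 3)): offset=0, physical=[A,D,C,B,E,F], logical=[A,D,C,B,E,F]
After op 2 (rotate(+1)): offset=1, physical=[A,D,C,B,E,F], logical=[D,C,B,E,F,A]
After op 3 (rotate(+1)): offset=2, physical=[A,D,C,B,E,F], logical=[C,B,E,F,A,D]
After op 4 (replace(2, 'h')): offset=2, physical=[A,D,C,B,h,F], logical=[C,B,h,F,A,D]
After op 5 (replace(2, 'n')): offset=2, physical=[A,D,C,B,n,F], logical=[C,B,n,F,A,D]
After op 6 (swap(1, 2)): offset=2, physical=[A,D,C,n,B,F], logical=[C,n,B,F,A,D]
After op 7 (swap(0, 5)): offset=2, physical=[A,C,D,n,B,F], logical=[D,n,B,F,A,C]
After op 8 (swap(3, 2)): offset=2, physical=[A,C,D,n,F,B], logical=[D,n,F,B,A,C]
After op 9 (rotate(-2)): offset=0, physical=[A,C,D,n,F,B], logical=[A,C,D,n,F,B]
After op 10 (replace(3, 'c')): offset=0, physical=[A,C,D,c,F,B], logical=[A,C,D,c,F,B]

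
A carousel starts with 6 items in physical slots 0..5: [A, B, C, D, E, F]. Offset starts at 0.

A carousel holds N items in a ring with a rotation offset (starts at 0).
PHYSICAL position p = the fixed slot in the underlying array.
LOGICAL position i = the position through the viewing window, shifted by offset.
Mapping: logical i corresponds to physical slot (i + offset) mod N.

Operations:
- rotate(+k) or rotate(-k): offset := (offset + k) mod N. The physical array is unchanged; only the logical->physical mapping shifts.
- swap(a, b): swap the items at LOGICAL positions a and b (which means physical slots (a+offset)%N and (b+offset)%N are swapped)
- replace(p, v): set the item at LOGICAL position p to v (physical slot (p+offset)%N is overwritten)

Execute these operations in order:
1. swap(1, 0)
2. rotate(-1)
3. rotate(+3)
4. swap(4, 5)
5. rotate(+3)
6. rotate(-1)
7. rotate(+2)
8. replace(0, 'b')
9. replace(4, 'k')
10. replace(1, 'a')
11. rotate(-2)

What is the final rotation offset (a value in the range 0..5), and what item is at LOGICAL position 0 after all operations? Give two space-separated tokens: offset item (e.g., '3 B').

After op 1 (swap(1, 0)): offset=0, physical=[B,A,C,D,E,F], logical=[B,A,C,D,E,F]
After op 2 (rotate(-1)): offset=5, physical=[B,A,C,D,E,F], logical=[F,B,A,C,D,E]
After op 3 (rotate(+3)): offset=2, physical=[B,A,C,D,E,F], logical=[C,D,E,F,B,A]
After op 4 (swap(4, 5)): offset=2, physical=[A,B,C,D,E,F], logical=[C,D,E,F,A,B]
After op 5 (rotate(+3)): offset=5, physical=[A,B,C,D,E,F], logical=[F,A,B,C,D,E]
After op 6 (rotate(-1)): offset=4, physical=[A,B,C,D,E,F], logical=[E,F,A,B,C,D]
After op 7 (rotate(+2)): offset=0, physical=[A,B,C,D,E,F], logical=[A,B,C,D,E,F]
After op 8 (replace(0, 'b')): offset=0, physical=[b,B,C,D,E,F], logical=[b,B,C,D,E,F]
After op 9 (replace(4, 'k')): offset=0, physical=[b,B,C,D,k,F], logical=[b,B,C,D,k,F]
After op 10 (replace(1, 'a')): offset=0, physical=[b,a,C,D,k,F], logical=[b,a,C,D,k,F]
After op 11 (rotate(-2)): offset=4, physical=[b,a,C,D,k,F], logical=[k,F,b,a,C,D]

Answer: 4 k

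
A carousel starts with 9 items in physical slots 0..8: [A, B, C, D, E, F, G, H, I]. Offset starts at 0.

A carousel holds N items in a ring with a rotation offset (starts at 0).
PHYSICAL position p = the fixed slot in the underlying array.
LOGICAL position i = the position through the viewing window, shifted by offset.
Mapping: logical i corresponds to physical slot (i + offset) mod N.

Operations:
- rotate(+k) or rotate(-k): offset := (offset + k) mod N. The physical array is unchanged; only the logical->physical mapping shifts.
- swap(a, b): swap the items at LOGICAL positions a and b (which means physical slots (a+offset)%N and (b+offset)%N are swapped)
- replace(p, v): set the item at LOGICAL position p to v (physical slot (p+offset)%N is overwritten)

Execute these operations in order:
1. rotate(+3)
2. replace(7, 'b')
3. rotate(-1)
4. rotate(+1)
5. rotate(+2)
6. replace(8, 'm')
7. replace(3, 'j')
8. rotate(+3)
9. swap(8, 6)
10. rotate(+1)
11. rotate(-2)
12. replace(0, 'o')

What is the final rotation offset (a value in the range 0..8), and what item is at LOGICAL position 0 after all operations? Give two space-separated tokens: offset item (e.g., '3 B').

Answer: 7 o

Derivation:
After op 1 (rotate(+3)): offset=3, physical=[A,B,C,D,E,F,G,H,I], logical=[D,E,F,G,H,I,A,B,C]
After op 2 (replace(7, 'b')): offset=3, physical=[A,b,C,D,E,F,G,H,I], logical=[D,E,F,G,H,I,A,b,C]
After op 3 (rotate(-1)): offset=2, physical=[A,b,C,D,E,F,G,H,I], logical=[C,D,E,F,G,H,I,A,b]
After op 4 (rotate(+1)): offset=3, physical=[A,b,C,D,E,F,G,H,I], logical=[D,E,F,G,H,I,A,b,C]
After op 5 (rotate(+2)): offset=5, physical=[A,b,C,D,E,F,G,H,I], logical=[F,G,H,I,A,b,C,D,E]
After op 6 (replace(8, 'm')): offset=5, physical=[A,b,C,D,m,F,G,H,I], logical=[F,G,H,I,A,b,C,D,m]
After op 7 (replace(3, 'j')): offset=5, physical=[A,b,C,D,m,F,G,H,j], logical=[F,G,H,j,A,b,C,D,m]
After op 8 (rotate(+3)): offset=8, physical=[A,b,C,D,m,F,G,H,j], logical=[j,A,b,C,D,m,F,G,H]
After op 9 (swap(8, 6)): offset=8, physical=[A,b,C,D,m,H,G,F,j], logical=[j,A,b,C,D,m,H,G,F]
After op 10 (rotate(+1)): offset=0, physical=[A,b,C,D,m,H,G,F,j], logical=[A,b,C,D,m,H,G,F,j]
After op 11 (rotate(-2)): offset=7, physical=[A,b,C,D,m,H,G,F,j], logical=[F,j,A,b,C,D,m,H,G]
After op 12 (replace(0, 'o')): offset=7, physical=[A,b,C,D,m,H,G,o,j], logical=[o,j,A,b,C,D,m,H,G]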